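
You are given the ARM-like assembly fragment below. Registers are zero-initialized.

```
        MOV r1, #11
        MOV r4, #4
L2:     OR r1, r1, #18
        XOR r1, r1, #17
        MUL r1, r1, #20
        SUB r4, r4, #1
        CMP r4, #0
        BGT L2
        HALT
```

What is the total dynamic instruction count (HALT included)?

27

after MOV r1, #11: r1=11
after MOV r4, #4: r4=4
after OR r1, r1, #18: r1=11|18=27
after XOR r1, r1, #17: r1=27^17=10
after MUL r1, r1, #20: r1=10*20=200
after SUB r4, r4, #1: r4=4-1=3
CMP r4, #0  (cmp 3,0)
BGT L2: taken
after OR r1, r1, #18: r1=200|18=218
after XOR r1, r1, #17: r1=218^17=203
after MUL r1, r1, #20: r1=203*20=4060
after SUB r4, r4, #1: r4=3-1=2
CMP r4, #0  (cmp 2,0)
BGT L2: taken
after OR r1, r1, #18: r1=4060|18=4062
after XOR r1, r1, #17: r1=4062^17=4047
after MUL r1, r1, #20: r1=4047*20=80940
after SUB r4, r4, #1: r4=2-1=1
CMP r4, #0  (cmp 1,0)
BGT L2: taken
after OR r1, r1, #18: r1=80940|18=80958
after XOR r1, r1, #17: r1=80958^17=80943
after MUL r1, r1, #20: r1=80943*20=1618860
after SUB r4, r4, #1: r4=1-1=0
CMP r4, #0  (cmp 0,0)
BGT L2: not taken
halt.
Total executed instructions: 27.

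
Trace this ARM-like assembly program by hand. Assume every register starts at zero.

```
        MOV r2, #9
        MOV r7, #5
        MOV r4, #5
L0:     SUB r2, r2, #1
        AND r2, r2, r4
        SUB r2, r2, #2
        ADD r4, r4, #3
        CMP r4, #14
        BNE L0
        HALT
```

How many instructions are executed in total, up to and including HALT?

MOV r2, #9 → r2=9
MOV r7, #5 → r7=5
MOV r4, #5 → r4=5
SUB r2, r2, #1 → r2=9-1=8
AND r2, r2, r4 → r2=8&5=0
SUB r2, r2, #2 → r2=0-2=-2
ADD r4, r4, #3 → r4=5+3=8
CMP r4, #14  (cmp 8,14)
BNE L0: taken
SUB r2, r2, #1 → r2=(-2)-1=-3
AND r2, r2, r4 → r2=(-3)&8=8
SUB r2, r2, #2 → r2=8-2=6
ADD r4, r4, #3 → r4=8+3=11
CMP r4, #14  (cmp 11,14)
BNE L0: taken
SUB r2, r2, #1 → r2=6-1=5
AND r2, r2, r4 → r2=5&11=1
SUB r2, r2, #2 → r2=1-2=-1
ADD r4, r4, #3 → r4=11+3=14
CMP r4, #14  (cmp 14,14)
BNE L0: not taken
halt.
Total executed instructions: 22.

22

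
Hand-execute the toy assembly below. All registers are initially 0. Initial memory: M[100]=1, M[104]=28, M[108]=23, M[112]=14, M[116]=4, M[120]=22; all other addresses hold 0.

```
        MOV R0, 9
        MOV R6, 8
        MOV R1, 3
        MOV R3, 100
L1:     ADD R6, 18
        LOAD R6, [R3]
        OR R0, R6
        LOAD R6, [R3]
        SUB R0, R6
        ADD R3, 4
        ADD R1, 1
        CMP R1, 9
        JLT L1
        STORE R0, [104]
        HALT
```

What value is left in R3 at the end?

124

R0=9
R6=8
R1=3
R3=100
R6=8+18=26
R6=M[100]=1
R0=9|1=9
R6=M[100]=1
R0=9-1=8
R3=100+4=104
R1=3+1=4
CMP R1, 9  (cmp 4,9)
JLT L1: taken
R6=1+18=19
R6=M[104]=28
R0=8|28=28
R6=M[104]=28
R0=28-28=0
R3=104+4=108
R1=4+1=5
CMP R1, 9  (cmp 5,9)
JLT L1: taken
R6=28+18=46
R6=M[108]=23
R0=0|23=23
R6=M[108]=23
R0=23-23=0
R3=108+4=112
R1=5+1=6
CMP R1, 9  (cmp 6,9)
JLT L1: taken
R6=23+18=41
R6=M[112]=14
R0=0|14=14
R6=M[112]=14
R0=14-14=0
R3=112+4=116
R1=6+1=7
CMP R1, 9  (cmp 7,9)
JLT L1: taken
R6=14+18=32
R6=M[116]=4
R0=0|4=4
R6=M[116]=4
R0=4-4=0
R3=116+4=120
R1=7+1=8
CMP R1, 9  (cmp 8,9)
JLT L1: taken
R6=4+18=22
R6=M[120]=22
R0=0|22=22
R6=M[120]=22
R0=22-22=0
R3=120+4=124
R1=8+1=9
CMP R1, 9  (cmp 9,9)
JLT L1: not taken
STORE R0, [104] → M[104]=0
halt.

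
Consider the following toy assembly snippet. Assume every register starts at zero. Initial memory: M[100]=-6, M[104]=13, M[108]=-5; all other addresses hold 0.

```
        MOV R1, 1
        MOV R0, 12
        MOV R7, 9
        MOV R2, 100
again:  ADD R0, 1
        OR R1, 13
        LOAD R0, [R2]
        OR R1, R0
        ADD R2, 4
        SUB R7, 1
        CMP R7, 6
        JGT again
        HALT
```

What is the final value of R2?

MOV R1, 1 → R1=1
MOV R0, 12 → R0=12
MOV R7, 9 → R7=9
MOV R2, 100 → R2=100
ADD R0, 1 → R0=12+1=13
OR R1, 13 → R1=1|13=13
LOAD R0, [R2] → R0=M[100]=-6
OR R1, R0 → R1=13|(-6)=-1
ADD R2, 4 → R2=100+4=104
SUB R7, 1 → R7=9-1=8
CMP R7, 6  (cmp 8,6)
JGT again: taken
ADD R0, 1 → R0=(-6)+1=-5
OR R1, 13 → R1=(-1)|13=-1
LOAD R0, [R2] → R0=M[104]=13
OR R1, R0 → R1=(-1)|13=-1
ADD R2, 4 → R2=104+4=108
SUB R7, 1 → R7=8-1=7
CMP R7, 6  (cmp 7,6)
JGT again: taken
ADD R0, 1 → R0=13+1=14
OR R1, 13 → R1=(-1)|13=-1
LOAD R0, [R2] → R0=M[108]=-5
OR R1, R0 → R1=(-1)|(-5)=-1
ADD R2, 4 → R2=108+4=112
SUB R7, 1 → R7=7-1=6
CMP R7, 6  (cmp 6,6)
JGT again: not taken
halt.

112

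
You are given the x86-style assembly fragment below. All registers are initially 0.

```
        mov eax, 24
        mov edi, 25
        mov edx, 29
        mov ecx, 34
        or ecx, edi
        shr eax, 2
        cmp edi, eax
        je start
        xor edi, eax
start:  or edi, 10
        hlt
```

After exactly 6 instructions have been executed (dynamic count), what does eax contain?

6

eax=24
edi=25
edx=29
ecx=34
ecx=34|25=59
eax=24>>2=6
After step 6: eax = 6.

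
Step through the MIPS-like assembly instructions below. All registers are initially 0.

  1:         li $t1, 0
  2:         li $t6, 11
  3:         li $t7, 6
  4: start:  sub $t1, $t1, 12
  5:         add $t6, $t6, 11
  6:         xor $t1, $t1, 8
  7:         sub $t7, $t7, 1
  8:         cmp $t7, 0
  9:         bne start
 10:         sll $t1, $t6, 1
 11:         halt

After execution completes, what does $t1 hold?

154

after li $t1, 0: $t1=0
after li $t6, 11: $t6=11
after li $t7, 6: $t7=6
after sub $t1, $t1, 12: $t1=0-12=-12
after add $t6, $t6, 11: $t6=11+11=22
after xor $t1, $t1, 8: $t1=(-12)^8=-4
after sub $t7, $t7, 1: $t7=6-1=5
cmp $t7, 0  (cmp 5,0)
bne start: taken
after sub $t1, $t1, 12: $t1=(-4)-12=-16
after add $t6, $t6, 11: $t6=22+11=33
after xor $t1, $t1, 8: $t1=(-16)^8=-8
after sub $t7, $t7, 1: $t7=5-1=4
cmp $t7, 0  (cmp 4,0)
bne start: taken
after sub $t1, $t1, 12: $t1=(-8)-12=-20
after add $t6, $t6, 11: $t6=33+11=44
after xor $t1, $t1, 8: $t1=(-20)^8=-28
after sub $t7, $t7, 1: $t7=4-1=3
cmp $t7, 0  (cmp 3,0)
bne start: taken
after sub $t1, $t1, 12: $t1=(-28)-12=-40
after add $t6, $t6, 11: $t6=44+11=55
after xor $t1, $t1, 8: $t1=(-40)^8=-48
after sub $t7, $t7, 1: $t7=3-1=2
cmp $t7, 0  (cmp 2,0)
bne start: taken
after sub $t1, $t1, 12: $t1=(-48)-12=-60
after add $t6, $t6, 11: $t6=55+11=66
after xor $t1, $t1, 8: $t1=(-60)^8=-52
after sub $t7, $t7, 1: $t7=2-1=1
cmp $t7, 0  (cmp 1,0)
bne start: taken
after sub $t1, $t1, 12: $t1=(-52)-12=-64
after add $t6, $t6, 11: $t6=66+11=77
after xor $t1, $t1, 8: $t1=(-64)^8=-56
after sub $t7, $t7, 1: $t7=1-1=0
cmp $t7, 0  (cmp 0,0)
bne start: not taken
after sll $t1, $t6, 1: $t1=77<<1=154
halt.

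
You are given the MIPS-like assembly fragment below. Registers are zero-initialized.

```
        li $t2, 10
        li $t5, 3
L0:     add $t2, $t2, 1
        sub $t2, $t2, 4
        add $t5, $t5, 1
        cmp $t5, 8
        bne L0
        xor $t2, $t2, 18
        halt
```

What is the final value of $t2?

-23

li $t2, 10 → $t2=10
li $t5, 3 → $t5=3
add $t2, $t2, 1 → $t2=10+1=11
sub $t2, $t2, 4 → $t2=11-4=7
add $t5, $t5, 1 → $t5=3+1=4
cmp $t5, 8  (cmp 4,8)
bne L0: taken
add $t2, $t2, 1 → $t2=7+1=8
sub $t2, $t2, 4 → $t2=8-4=4
add $t5, $t5, 1 → $t5=4+1=5
cmp $t5, 8  (cmp 5,8)
bne L0: taken
add $t2, $t2, 1 → $t2=4+1=5
sub $t2, $t2, 4 → $t2=5-4=1
add $t5, $t5, 1 → $t5=5+1=6
cmp $t5, 8  (cmp 6,8)
bne L0: taken
add $t2, $t2, 1 → $t2=1+1=2
sub $t2, $t2, 4 → $t2=2-4=-2
add $t5, $t5, 1 → $t5=6+1=7
cmp $t5, 8  (cmp 7,8)
bne L0: taken
add $t2, $t2, 1 → $t2=(-2)+1=-1
sub $t2, $t2, 4 → $t2=(-1)-4=-5
add $t5, $t5, 1 → $t5=7+1=8
cmp $t5, 8  (cmp 8,8)
bne L0: not taken
xor $t2, $t2, 18 → $t2=(-5)^18=-23
halt.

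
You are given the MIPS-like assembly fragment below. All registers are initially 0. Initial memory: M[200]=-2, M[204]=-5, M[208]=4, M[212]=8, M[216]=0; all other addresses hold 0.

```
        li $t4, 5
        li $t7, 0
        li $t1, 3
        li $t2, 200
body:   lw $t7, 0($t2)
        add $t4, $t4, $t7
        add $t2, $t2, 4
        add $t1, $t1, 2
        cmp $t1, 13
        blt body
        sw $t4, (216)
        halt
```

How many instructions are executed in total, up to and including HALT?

36

li $t4, 5 → $t4=5
li $t7, 0 → $t7=0
li $t1, 3 → $t1=3
li $t2, 200 → $t2=200
lw $t7, 0($t2) → $t7=M[200]=-2
add $t4, $t4, $t7 → $t4=5+(-2)=3
add $t2, $t2, 4 → $t2=200+4=204
add $t1, $t1, 2 → $t1=3+2=5
cmp $t1, 13  (cmp 5,13)
blt body: taken
lw $t7, 0($t2) → $t7=M[204]=-5
add $t4, $t4, $t7 → $t4=3+(-5)=-2
add $t2, $t2, 4 → $t2=204+4=208
add $t1, $t1, 2 → $t1=5+2=7
cmp $t1, 13  (cmp 7,13)
blt body: taken
lw $t7, 0($t2) → $t7=M[208]=4
add $t4, $t4, $t7 → $t4=(-2)+4=2
add $t2, $t2, 4 → $t2=208+4=212
add $t1, $t1, 2 → $t1=7+2=9
cmp $t1, 13  (cmp 9,13)
blt body: taken
lw $t7, 0($t2) → $t7=M[212]=8
add $t4, $t4, $t7 → $t4=2+8=10
add $t2, $t2, 4 → $t2=212+4=216
add $t1, $t1, 2 → $t1=9+2=11
cmp $t1, 13  (cmp 11,13)
blt body: taken
lw $t7, 0($t2) → $t7=M[216]=0
add $t4, $t4, $t7 → $t4=10+0=10
add $t2, $t2, 4 → $t2=216+4=220
add $t1, $t1, 2 → $t1=11+2=13
cmp $t1, 13  (cmp 13,13)
blt body: not taken
sw $t4, (216) → M[216]=10
halt.
Total executed instructions: 36.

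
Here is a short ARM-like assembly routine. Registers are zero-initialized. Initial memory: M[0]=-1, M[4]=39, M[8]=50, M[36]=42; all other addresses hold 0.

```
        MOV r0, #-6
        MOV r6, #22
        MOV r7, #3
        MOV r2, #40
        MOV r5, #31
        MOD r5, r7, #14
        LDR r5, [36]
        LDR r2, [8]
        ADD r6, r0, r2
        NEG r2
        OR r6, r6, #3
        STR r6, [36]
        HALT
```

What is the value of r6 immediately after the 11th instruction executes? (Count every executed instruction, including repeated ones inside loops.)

MOV r0, #-6 → r0=-6
MOV r6, #22 → r6=22
MOV r7, #3 → r7=3
MOV r2, #40 → r2=40
MOV r5, #31 → r5=31
MOD r5, r7, #14 → r5=3%14=3
LDR r5, [36] → r5=M[36]=42
LDR r2, [8] → r2=M[8]=50
ADD r6, r0, r2 → r6=(-6)+50=44
NEG r2 → r2=-(50)=-50
OR r6, r6, #3 → r6=44|3=47
After step 11: r6 = 47.

47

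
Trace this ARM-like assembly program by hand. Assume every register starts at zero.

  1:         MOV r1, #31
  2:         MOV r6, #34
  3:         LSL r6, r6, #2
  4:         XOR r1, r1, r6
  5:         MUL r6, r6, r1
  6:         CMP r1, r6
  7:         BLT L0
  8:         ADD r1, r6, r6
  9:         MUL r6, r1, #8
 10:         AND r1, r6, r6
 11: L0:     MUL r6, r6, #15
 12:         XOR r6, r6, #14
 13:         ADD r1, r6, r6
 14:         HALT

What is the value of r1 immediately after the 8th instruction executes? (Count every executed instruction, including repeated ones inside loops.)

151

r1=31
r6=34
r6=34<<2=136
r1=31^136=151
r6=136*151=20536
CMP r1, r6  (cmp 151,20536)
BLT L0: taken
r6=20536*15=308040
After step 8: r1 = 151.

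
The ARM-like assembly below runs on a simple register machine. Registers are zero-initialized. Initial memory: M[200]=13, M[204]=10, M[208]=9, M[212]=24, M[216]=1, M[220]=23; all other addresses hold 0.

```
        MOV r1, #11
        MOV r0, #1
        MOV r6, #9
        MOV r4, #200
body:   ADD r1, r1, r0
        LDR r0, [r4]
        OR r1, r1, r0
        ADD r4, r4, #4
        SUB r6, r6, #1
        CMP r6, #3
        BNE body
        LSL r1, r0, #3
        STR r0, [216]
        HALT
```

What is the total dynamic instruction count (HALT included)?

49

MOV r1, #11 → r1=11
MOV r0, #1 → r0=1
MOV r6, #9 → r6=9
MOV r4, #200 → r4=200
ADD r1, r1, r0 → r1=11+1=12
LDR r0, [r4] → r0=M[200]=13
OR r1, r1, r0 → r1=12|13=13
ADD r4, r4, #4 → r4=200+4=204
SUB r6, r6, #1 → r6=9-1=8
CMP r6, #3  (cmp 8,3)
BNE body: taken
ADD r1, r1, r0 → r1=13+13=26
LDR r0, [r4] → r0=M[204]=10
OR r1, r1, r0 → r1=26|10=26
ADD r4, r4, #4 → r4=204+4=208
SUB r6, r6, #1 → r6=8-1=7
CMP r6, #3  (cmp 7,3)
BNE body: taken
ADD r1, r1, r0 → r1=26+10=36
LDR r0, [r4] → r0=M[208]=9
OR r1, r1, r0 → r1=36|9=45
ADD r4, r4, #4 → r4=208+4=212
SUB r6, r6, #1 → r6=7-1=6
CMP r6, #3  (cmp 6,3)
BNE body: taken
ADD r1, r1, r0 → r1=45+9=54
LDR r0, [r4] → r0=M[212]=24
OR r1, r1, r0 → r1=54|24=62
ADD r4, r4, #4 → r4=212+4=216
SUB r6, r6, #1 → r6=6-1=5
CMP r6, #3  (cmp 5,3)
BNE body: taken
ADD r1, r1, r0 → r1=62+24=86
LDR r0, [r4] → r0=M[216]=1
OR r1, r1, r0 → r1=86|1=87
ADD r4, r4, #4 → r4=216+4=220
SUB r6, r6, #1 → r6=5-1=4
CMP r6, #3  (cmp 4,3)
BNE body: taken
ADD r1, r1, r0 → r1=87+1=88
LDR r0, [r4] → r0=M[220]=23
OR r1, r1, r0 → r1=88|23=95
ADD r4, r4, #4 → r4=220+4=224
SUB r6, r6, #1 → r6=4-1=3
CMP r6, #3  (cmp 3,3)
BNE body: not taken
LSL r1, r0, #3 → r1=23<<3=184
STR r0, [216] → M[216]=23
halt.
Total executed instructions: 49.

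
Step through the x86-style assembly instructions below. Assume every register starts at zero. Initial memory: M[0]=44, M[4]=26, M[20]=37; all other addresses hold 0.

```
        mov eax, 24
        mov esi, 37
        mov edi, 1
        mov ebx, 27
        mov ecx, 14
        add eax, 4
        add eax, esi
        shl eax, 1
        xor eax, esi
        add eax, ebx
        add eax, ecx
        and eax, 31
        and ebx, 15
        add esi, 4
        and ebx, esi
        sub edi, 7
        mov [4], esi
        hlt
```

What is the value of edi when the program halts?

-6

eax=24
esi=37
edi=1
ebx=27
ecx=14
eax=24+4=28
eax=28+37=65
eax=65<<1=130
eax=130^37=167
eax=167+27=194
eax=194+14=208
eax=208&31=16
ebx=27&15=11
esi=37+4=41
ebx=11&41=9
edi=1-7=-6
mov [4], esi → M[4]=41
halt.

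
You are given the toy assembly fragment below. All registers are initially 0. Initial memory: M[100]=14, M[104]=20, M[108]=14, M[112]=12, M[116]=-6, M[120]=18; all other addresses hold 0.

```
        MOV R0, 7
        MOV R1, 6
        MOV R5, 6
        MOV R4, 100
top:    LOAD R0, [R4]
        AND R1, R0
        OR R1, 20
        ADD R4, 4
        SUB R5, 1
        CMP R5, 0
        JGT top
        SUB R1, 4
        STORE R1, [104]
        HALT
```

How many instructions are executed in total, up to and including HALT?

MOV R0, 7 → R0=7
MOV R1, 6 → R1=6
MOV R5, 6 → R5=6
MOV R4, 100 → R4=100
LOAD R0, [R4] → R0=M[100]=14
AND R1, R0 → R1=6&14=6
OR R1, 20 → R1=6|20=22
ADD R4, 4 → R4=100+4=104
SUB R5, 1 → R5=6-1=5
CMP R5, 0  (cmp 5,0)
JGT top: taken
LOAD R0, [R4] → R0=M[104]=20
AND R1, R0 → R1=22&20=20
OR R1, 20 → R1=20|20=20
ADD R4, 4 → R4=104+4=108
SUB R5, 1 → R5=5-1=4
CMP R5, 0  (cmp 4,0)
JGT top: taken
LOAD R0, [R4] → R0=M[108]=14
AND R1, R0 → R1=20&14=4
OR R1, 20 → R1=4|20=20
ADD R4, 4 → R4=108+4=112
SUB R5, 1 → R5=4-1=3
CMP R5, 0  (cmp 3,0)
JGT top: taken
LOAD R0, [R4] → R0=M[112]=12
AND R1, R0 → R1=20&12=4
OR R1, 20 → R1=4|20=20
ADD R4, 4 → R4=112+4=116
SUB R5, 1 → R5=3-1=2
CMP R5, 0  (cmp 2,0)
JGT top: taken
LOAD R0, [R4] → R0=M[116]=-6
AND R1, R0 → R1=20&(-6)=16
OR R1, 20 → R1=16|20=20
ADD R4, 4 → R4=116+4=120
SUB R5, 1 → R5=2-1=1
CMP R5, 0  (cmp 1,0)
JGT top: taken
LOAD R0, [R4] → R0=M[120]=18
AND R1, R0 → R1=20&18=16
OR R1, 20 → R1=16|20=20
ADD R4, 4 → R4=120+4=124
SUB R5, 1 → R5=1-1=0
CMP R5, 0  (cmp 0,0)
JGT top: not taken
SUB R1, 4 → R1=20-4=16
STORE R1, [104] → M[104]=16
halt.
Total executed instructions: 49.

49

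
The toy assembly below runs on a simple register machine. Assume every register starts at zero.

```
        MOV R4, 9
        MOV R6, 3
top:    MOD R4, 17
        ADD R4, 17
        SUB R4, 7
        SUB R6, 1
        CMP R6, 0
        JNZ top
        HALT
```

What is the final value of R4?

22

MOV R4, 9 → R4=9
MOV R6, 3 → R6=3
MOD R4, 17 → R4=9%17=9
ADD R4, 17 → R4=9+17=26
SUB R4, 7 → R4=26-7=19
SUB R6, 1 → R6=3-1=2
CMP R6, 0  (cmp 2,0)
JNZ top: taken
MOD R4, 17 → R4=19%17=2
ADD R4, 17 → R4=2+17=19
SUB R4, 7 → R4=19-7=12
SUB R6, 1 → R6=2-1=1
CMP R6, 0  (cmp 1,0)
JNZ top: taken
MOD R4, 17 → R4=12%17=12
ADD R4, 17 → R4=12+17=29
SUB R4, 7 → R4=29-7=22
SUB R6, 1 → R6=1-1=0
CMP R6, 0  (cmp 0,0)
JNZ top: not taken
halt.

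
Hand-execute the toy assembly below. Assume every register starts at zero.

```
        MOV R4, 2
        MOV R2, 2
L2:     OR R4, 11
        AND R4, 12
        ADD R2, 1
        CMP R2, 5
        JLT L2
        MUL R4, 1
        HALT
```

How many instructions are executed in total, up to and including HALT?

R4=2
R2=2
R4=2|11=11
R4=11&12=8
R2=2+1=3
CMP R2, 5  (cmp 3,5)
JLT L2: taken
R4=8|11=11
R4=11&12=8
R2=3+1=4
CMP R2, 5  (cmp 4,5)
JLT L2: taken
R4=8|11=11
R4=11&12=8
R2=4+1=5
CMP R2, 5  (cmp 5,5)
JLT L2: not taken
R4=8*1=8
halt.
Total executed instructions: 19.

19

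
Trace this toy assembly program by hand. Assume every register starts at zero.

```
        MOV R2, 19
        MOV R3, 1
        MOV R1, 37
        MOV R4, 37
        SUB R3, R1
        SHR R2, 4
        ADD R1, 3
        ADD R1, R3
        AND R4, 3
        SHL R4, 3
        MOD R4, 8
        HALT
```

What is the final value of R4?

MOV R2, 19 → R2=19
MOV R3, 1 → R3=1
MOV R1, 37 → R1=37
MOV R4, 37 → R4=37
SUB R3, R1 → R3=1-37=-36
SHR R2, 4 → R2=19>>4=1
ADD R1, 3 → R1=37+3=40
ADD R1, R3 → R1=40+(-36)=4
AND R4, 3 → R4=37&3=1
SHL R4, 3 → R4=1<<3=8
MOD R4, 8 → R4=8%8=0
halt.

0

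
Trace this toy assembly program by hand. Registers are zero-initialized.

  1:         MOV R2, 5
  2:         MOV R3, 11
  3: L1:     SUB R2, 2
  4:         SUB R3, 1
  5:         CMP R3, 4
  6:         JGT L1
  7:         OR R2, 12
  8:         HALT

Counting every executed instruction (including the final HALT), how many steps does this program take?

R2=5
R3=11
R2=5-2=3
R3=11-1=10
CMP R3, 4  (cmp 10,4)
JGT L1: taken
R2=3-2=1
R3=10-1=9
CMP R3, 4  (cmp 9,4)
JGT L1: taken
R2=1-2=-1
R3=9-1=8
CMP R3, 4  (cmp 8,4)
JGT L1: taken
R2=(-1)-2=-3
R3=8-1=7
CMP R3, 4  (cmp 7,4)
JGT L1: taken
R2=(-3)-2=-5
R3=7-1=6
CMP R3, 4  (cmp 6,4)
JGT L1: taken
R2=(-5)-2=-7
R3=6-1=5
CMP R3, 4  (cmp 5,4)
JGT L1: taken
R2=(-7)-2=-9
R3=5-1=4
CMP R3, 4  (cmp 4,4)
JGT L1: not taken
R2=(-9)|12=-1
halt.
Total executed instructions: 32.

32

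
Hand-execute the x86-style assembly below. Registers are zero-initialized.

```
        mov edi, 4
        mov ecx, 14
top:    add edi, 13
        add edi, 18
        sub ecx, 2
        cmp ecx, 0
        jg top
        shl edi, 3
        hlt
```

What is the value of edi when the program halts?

after mov edi, 4: edi=4
after mov ecx, 14: ecx=14
after add edi, 13: edi=4+13=17
after add edi, 18: edi=17+18=35
after sub ecx, 2: ecx=14-2=12
cmp ecx, 0  (cmp 12,0)
jg top: taken
after add edi, 13: edi=35+13=48
after add edi, 18: edi=48+18=66
after sub ecx, 2: ecx=12-2=10
cmp ecx, 0  (cmp 10,0)
jg top: taken
after add edi, 13: edi=66+13=79
after add edi, 18: edi=79+18=97
after sub ecx, 2: ecx=10-2=8
cmp ecx, 0  (cmp 8,0)
jg top: taken
after add edi, 13: edi=97+13=110
after add edi, 18: edi=110+18=128
after sub ecx, 2: ecx=8-2=6
cmp ecx, 0  (cmp 6,0)
jg top: taken
after add edi, 13: edi=128+13=141
after add edi, 18: edi=141+18=159
after sub ecx, 2: ecx=6-2=4
cmp ecx, 0  (cmp 4,0)
jg top: taken
after add edi, 13: edi=159+13=172
after add edi, 18: edi=172+18=190
after sub ecx, 2: ecx=4-2=2
cmp ecx, 0  (cmp 2,0)
jg top: taken
after add edi, 13: edi=190+13=203
after add edi, 18: edi=203+18=221
after sub ecx, 2: ecx=2-2=0
cmp ecx, 0  (cmp 0,0)
jg top: not taken
after shl edi, 3: edi=221<<3=1768
halt.

1768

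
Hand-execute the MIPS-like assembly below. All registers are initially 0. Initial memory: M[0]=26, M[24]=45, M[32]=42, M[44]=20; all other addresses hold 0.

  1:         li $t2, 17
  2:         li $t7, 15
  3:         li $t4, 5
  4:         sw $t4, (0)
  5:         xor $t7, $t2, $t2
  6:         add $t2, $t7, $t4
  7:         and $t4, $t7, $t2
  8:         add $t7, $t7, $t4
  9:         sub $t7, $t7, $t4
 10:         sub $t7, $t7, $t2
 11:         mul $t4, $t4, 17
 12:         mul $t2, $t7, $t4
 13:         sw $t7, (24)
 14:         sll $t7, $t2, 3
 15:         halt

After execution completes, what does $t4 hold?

0

li $t2, 17 → $t2=17
li $t7, 15 → $t7=15
li $t4, 5 → $t4=5
sw $t4, (0) → M[0]=5
xor $t7, $t2, $t2 → $t7=17^17=0
add $t2, $t7, $t4 → $t2=0+5=5
and $t4, $t7, $t2 → $t4=0&5=0
add $t7, $t7, $t4 → $t7=0+0=0
sub $t7, $t7, $t4 → $t7=0-0=0
sub $t7, $t7, $t2 → $t7=0-5=-5
mul $t4, $t4, 17 → $t4=0*17=0
mul $t2, $t7, $t4 → $t2=(-5)*0=0
sw $t7, (24) → M[24]=-5
sll $t7, $t2, 3 → $t7=0<<3=0
halt.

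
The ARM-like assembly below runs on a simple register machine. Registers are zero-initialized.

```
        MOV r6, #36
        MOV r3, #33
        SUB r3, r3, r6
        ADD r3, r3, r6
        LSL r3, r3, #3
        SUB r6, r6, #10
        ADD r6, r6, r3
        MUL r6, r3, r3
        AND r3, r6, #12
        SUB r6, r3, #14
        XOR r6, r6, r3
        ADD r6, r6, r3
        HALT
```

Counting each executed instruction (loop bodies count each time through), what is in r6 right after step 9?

69696

after MOV r6, #36: r6=36
after MOV r3, #33: r3=33
after SUB r3, r3, r6: r3=33-36=-3
after ADD r3, r3, r6: r3=(-3)+36=33
after LSL r3, r3, #3: r3=33<<3=264
after SUB r6, r6, #10: r6=36-10=26
after ADD r6, r6, r3: r6=26+264=290
after MUL r6, r3, r3: r6=264*264=69696
after AND r3, r6, #12: r3=69696&12=0
After step 9: r6 = 69696.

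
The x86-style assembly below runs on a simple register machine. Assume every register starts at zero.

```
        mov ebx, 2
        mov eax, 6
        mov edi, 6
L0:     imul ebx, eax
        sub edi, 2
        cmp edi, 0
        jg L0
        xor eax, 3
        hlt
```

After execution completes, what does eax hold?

after mov ebx, 2: ebx=2
after mov eax, 6: eax=6
after mov edi, 6: edi=6
after imul ebx, eax: ebx=2*6=12
after sub edi, 2: edi=6-2=4
cmp edi, 0  (cmp 4,0)
jg L0: taken
after imul ebx, eax: ebx=12*6=72
after sub edi, 2: edi=4-2=2
cmp edi, 0  (cmp 2,0)
jg L0: taken
after imul ebx, eax: ebx=72*6=432
after sub edi, 2: edi=2-2=0
cmp edi, 0  (cmp 0,0)
jg L0: not taken
after xor eax, 3: eax=6^3=5
halt.

5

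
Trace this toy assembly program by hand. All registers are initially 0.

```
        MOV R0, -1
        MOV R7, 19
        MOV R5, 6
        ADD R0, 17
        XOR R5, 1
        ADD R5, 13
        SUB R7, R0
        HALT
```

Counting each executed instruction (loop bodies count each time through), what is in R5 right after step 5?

7

after MOV R0, -1: R0=-1
after MOV R7, 19: R7=19
after MOV R5, 6: R5=6
after ADD R0, 17: R0=(-1)+17=16
after XOR R5, 1: R5=6^1=7
After step 5: R5 = 7.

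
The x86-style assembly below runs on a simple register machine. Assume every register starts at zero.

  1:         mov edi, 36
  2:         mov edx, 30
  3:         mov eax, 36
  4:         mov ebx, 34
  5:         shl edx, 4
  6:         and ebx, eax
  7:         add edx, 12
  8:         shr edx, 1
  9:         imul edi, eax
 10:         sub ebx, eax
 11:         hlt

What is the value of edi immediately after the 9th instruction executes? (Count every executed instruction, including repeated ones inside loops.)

edi=36
edx=30
eax=36
ebx=34
edx=30<<4=480
ebx=34&36=32
edx=480+12=492
edx=492>>1=246
edi=36*36=1296
After step 9: edi = 1296.

1296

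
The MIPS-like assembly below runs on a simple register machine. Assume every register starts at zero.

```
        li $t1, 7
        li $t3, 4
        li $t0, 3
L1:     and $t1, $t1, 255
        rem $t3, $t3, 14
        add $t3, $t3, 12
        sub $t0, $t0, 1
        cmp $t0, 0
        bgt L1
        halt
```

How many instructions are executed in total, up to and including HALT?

22

$t1=7
$t3=4
$t0=3
$t1=7&255=7
$t3=4%14=4
$t3=4+12=16
$t0=3-1=2
cmp $t0, 0  (cmp 2,0)
bgt L1: taken
$t1=7&255=7
$t3=16%14=2
$t3=2+12=14
$t0=2-1=1
cmp $t0, 0  (cmp 1,0)
bgt L1: taken
$t1=7&255=7
$t3=14%14=0
$t3=0+12=12
$t0=1-1=0
cmp $t0, 0  (cmp 0,0)
bgt L1: not taken
halt.
Total executed instructions: 22.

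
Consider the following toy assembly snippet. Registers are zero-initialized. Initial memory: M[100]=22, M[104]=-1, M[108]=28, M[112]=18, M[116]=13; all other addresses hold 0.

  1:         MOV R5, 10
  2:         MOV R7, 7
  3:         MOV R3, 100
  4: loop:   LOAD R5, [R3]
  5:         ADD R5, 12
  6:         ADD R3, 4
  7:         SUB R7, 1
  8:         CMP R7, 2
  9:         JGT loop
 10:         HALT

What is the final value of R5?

25

after MOV R5, 10: R5=10
after MOV R7, 7: R7=7
after MOV R3, 100: R3=100
after LOAD R5, [R3]: R5=M[100]=22
after ADD R5, 12: R5=22+12=34
after ADD R3, 4: R3=100+4=104
after SUB R7, 1: R7=7-1=6
CMP R7, 2  (cmp 6,2)
JGT loop: taken
after LOAD R5, [R3]: R5=M[104]=-1
after ADD R5, 12: R5=(-1)+12=11
after ADD R3, 4: R3=104+4=108
after SUB R7, 1: R7=6-1=5
CMP R7, 2  (cmp 5,2)
JGT loop: taken
after LOAD R5, [R3]: R5=M[108]=28
after ADD R5, 12: R5=28+12=40
after ADD R3, 4: R3=108+4=112
after SUB R7, 1: R7=5-1=4
CMP R7, 2  (cmp 4,2)
JGT loop: taken
after LOAD R5, [R3]: R5=M[112]=18
after ADD R5, 12: R5=18+12=30
after ADD R3, 4: R3=112+4=116
after SUB R7, 1: R7=4-1=3
CMP R7, 2  (cmp 3,2)
JGT loop: taken
after LOAD R5, [R3]: R5=M[116]=13
after ADD R5, 12: R5=13+12=25
after ADD R3, 4: R3=116+4=120
after SUB R7, 1: R7=3-1=2
CMP R7, 2  (cmp 2,2)
JGT loop: not taken
halt.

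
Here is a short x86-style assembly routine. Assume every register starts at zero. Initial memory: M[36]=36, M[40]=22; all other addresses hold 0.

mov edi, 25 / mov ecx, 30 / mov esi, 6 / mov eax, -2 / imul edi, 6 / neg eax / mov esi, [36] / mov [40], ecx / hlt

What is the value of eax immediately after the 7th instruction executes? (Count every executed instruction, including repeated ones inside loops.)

2

edi=25
ecx=30
esi=6
eax=-2
edi=25*6=150
eax=-(-2)=2
esi=M[36]=36
After step 7: eax = 2.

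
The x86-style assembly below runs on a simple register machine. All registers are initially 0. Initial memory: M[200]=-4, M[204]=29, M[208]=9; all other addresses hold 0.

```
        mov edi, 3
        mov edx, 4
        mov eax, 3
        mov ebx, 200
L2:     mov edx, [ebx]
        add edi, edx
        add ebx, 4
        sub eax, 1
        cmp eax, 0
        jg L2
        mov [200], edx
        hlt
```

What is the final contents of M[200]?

edi=3
edx=4
eax=3
ebx=200
edx=M[200]=-4
edi=3+(-4)=-1
ebx=200+4=204
eax=3-1=2
cmp eax, 0  (cmp 2,0)
jg L2: taken
edx=M[204]=29
edi=(-1)+29=28
ebx=204+4=208
eax=2-1=1
cmp eax, 0  (cmp 1,0)
jg L2: taken
edx=M[208]=9
edi=28+9=37
ebx=208+4=212
eax=1-1=0
cmp eax, 0  (cmp 0,0)
jg L2: not taken
mov [200], edx → M[200]=9
halt.

9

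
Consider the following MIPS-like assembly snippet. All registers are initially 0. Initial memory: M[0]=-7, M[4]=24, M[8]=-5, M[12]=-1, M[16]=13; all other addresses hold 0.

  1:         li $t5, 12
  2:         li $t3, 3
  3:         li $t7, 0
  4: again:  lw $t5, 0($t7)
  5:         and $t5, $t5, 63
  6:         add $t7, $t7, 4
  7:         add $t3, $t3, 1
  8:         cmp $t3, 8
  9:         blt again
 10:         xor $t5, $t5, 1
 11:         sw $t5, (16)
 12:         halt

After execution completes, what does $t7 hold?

after li $t5, 12: $t5=12
after li $t3, 3: $t3=3
after li $t7, 0: $t7=0
after lw $t5, 0($t7): $t5=M[0]=-7
after and $t5, $t5, 63: $t5=(-7)&63=57
after add $t7, $t7, 4: $t7=0+4=4
after add $t3, $t3, 1: $t3=3+1=4
cmp $t3, 8  (cmp 4,8)
blt again: taken
after lw $t5, 0($t7): $t5=M[4]=24
after and $t5, $t5, 63: $t5=24&63=24
after add $t7, $t7, 4: $t7=4+4=8
after add $t3, $t3, 1: $t3=4+1=5
cmp $t3, 8  (cmp 5,8)
blt again: taken
after lw $t5, 0($t7): $t5=M[8]=-5
after and $t5, $t5, 63: $t5=(-5)&63=59
after add $t7, $t7, 4: $t7=8+4=12
after add $t3, $t3, 1: $t3=5+1=6
cmp $t3, 8  (cmp 6,8)
blt again: taken
after lw $t5, 0($t7): $t5=M[12]=-1
after and $t5, $t5, 63: $t5=(-1)&63=63
after add $t7, $t7, 4: $t7=12+4=16
after add $t3, $t3, 1: $t3=6+1=7
cmp $t3, 8  (cmp 7,8)
blt again: taken
after lw $t5, 0($t7): $t5=M[16]=13
after and $t5, $t5, 63: $t5=13&63=13
after add $t7, $t7, 4: $t7=16+4=20
after add $t3, $t3, 1: $t3=7+1=8
cmp $t3, 8  (cmp 8,8)
blt again: not taken
after xor $t5, $t5, 1: $t5=13^1=12
sw $t5, (16) → M[16]=12
halt.

20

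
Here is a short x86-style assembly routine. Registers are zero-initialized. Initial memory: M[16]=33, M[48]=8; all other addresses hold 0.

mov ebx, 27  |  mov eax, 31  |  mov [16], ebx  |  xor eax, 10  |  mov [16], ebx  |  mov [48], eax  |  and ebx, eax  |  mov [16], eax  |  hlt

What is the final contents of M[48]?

21

mov ebx, 27 → ebx=27
mov eax, 31 → eax=31
mov [16], ebx → M[16]=27
xor eax, 10 → eax=31^10=21
mov [16], ebx → M[16]=27
mov [48], eax → M[48]=21
and ebx, eax → ebx=27&21=17
mov [16], eax → M[16]=21
halt.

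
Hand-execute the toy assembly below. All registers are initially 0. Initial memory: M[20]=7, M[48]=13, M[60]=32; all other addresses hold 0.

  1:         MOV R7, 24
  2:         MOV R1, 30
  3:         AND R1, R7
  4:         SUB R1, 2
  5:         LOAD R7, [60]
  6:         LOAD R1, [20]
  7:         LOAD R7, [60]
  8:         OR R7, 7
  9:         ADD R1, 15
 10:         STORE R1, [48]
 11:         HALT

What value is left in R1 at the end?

R7=24
R1=30
R1=30&24=24
R1=24-2=22
R7=M[60]=32
R1=M[20]=7
R7=M[60]=32
R7=32|7=39
R1=7+15=22
STORE R1, [48] → M[48]=22
halt.

22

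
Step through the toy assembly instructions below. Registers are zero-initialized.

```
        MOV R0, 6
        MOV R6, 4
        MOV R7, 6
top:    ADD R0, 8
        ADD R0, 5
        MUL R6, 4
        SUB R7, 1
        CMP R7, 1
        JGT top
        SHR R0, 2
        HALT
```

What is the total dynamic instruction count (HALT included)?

R0=6
R6=4
R7=6
R0=6+8=14
R0=14+5=19
R6=4*4=16
R7=6-1=5
CMP R7, 1  (cmp 5,1)
JGT top: taken
R0=19+8=27
R0=27+5=32
R6=16*4=64
R7=5-1=4
CMP R7, 1  (cmp 4,1)
JGT top: taken
R0=32+8=40
R0=40+5=45
R6=64*4=256
R7=4-1=3
CMP R7, 1  (cmp 3,1)
JGT top: taken
R0=45+8=53
R0=53+5=58
R6=256*4=1024
R7=3-1=2
CMP R7, 1  (cmp 2,1)
JGT top: taken
R0=58+8=66
R0=66+5=71
R6=1024*4=4096
R7=2-1=1
CMP R7, 1  (cmp 1,1)
JGT top: not taken
R0=71>>2=17
halt.
Total executed instructions: 35.

35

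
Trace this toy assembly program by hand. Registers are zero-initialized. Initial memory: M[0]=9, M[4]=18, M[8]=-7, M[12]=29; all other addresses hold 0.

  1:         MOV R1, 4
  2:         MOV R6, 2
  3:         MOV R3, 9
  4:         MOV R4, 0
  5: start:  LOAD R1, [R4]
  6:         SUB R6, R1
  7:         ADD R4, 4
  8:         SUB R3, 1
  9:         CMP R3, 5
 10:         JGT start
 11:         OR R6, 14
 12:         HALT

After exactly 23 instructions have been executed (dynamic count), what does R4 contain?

12

MOV R1, 4 → R1=4
MOV R6, 2 → R6=2
MOV R3, 9 → R3=9
MOV R4, 0 → R4=0
LOAD R1, [R4] → R1=M[0]=9
SUB R6, R1 → R6=2-9=-7
ADD R4, 4 → R4=0+4=4
SUB R3, 1 → R3=9-1=8
CMP R3, 5  (cmp 8,5)
JGT start: taken
LOAD R1, [R4] → R1=M[4]=18
SUB R6, R1 → R6=(-7)-18=-25
ADD R4, 4 → R4=4+4=8
SUB R3, 1 → R3=8-1=7
CMP R3, 5  (cmp 7,5)
JGT start: taken
LOAD R1, [R4] → R1=M[8]=-7
SUB R6, R1 → R6=(-25)-(-7)=-18
ADD R4, 4 → R4=8+4=12
SUB R3, 1 → R3=7-1=6
CMP R3, 5  (cmp 6,5)
JGT start: taken
LOAD R1, [R4] → R1=M[12]=29
After step 23: R4 = 12.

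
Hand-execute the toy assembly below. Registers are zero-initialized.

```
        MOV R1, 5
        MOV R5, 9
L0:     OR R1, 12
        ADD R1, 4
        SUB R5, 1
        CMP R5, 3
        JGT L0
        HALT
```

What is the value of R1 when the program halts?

97

R1=5
R5=9
R1=5|12=13
R1=13+4=17
R5=9-1=8
CMP R5, 3  (cmp 8,3)
JGT L0: taken
R1=17|12=29
R1=29+4=33
R5=8-1=7
CMP R5, 3  (cmp 7,3)
JGT L0: taken
R1=33|12=45
R1=45+4=49
R5=7-1=6
CMP R5, 3  (cmp 6,3)
JGT L0: taken
R1=49|12=61
R1=61+4=65
R5=6-1=5
CMP R5, 3  (cmp 5,3)
JGT L0: taken
R1=65|12=77
R1=77+4=81
R5=5-1=4
CMP R5, 3  (cmp 4,3)
JGT L0: taken
R1=81|12=93
R1=93+4=97
R5=4-1=3
CMP R5, 3  (cmp 3,3)
JGT L0: not taken
halt.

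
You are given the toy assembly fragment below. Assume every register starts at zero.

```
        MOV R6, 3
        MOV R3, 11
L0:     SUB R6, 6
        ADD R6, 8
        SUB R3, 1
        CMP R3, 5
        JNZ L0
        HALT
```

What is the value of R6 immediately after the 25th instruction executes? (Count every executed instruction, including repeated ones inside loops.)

13

R6=3
R3=11
R6=3-6=-3
R6=(-3)+8=5
R3=11-1=10
CMP R3, 5  (cmp 10,5)
JNZ L0: taken
R6=5-6=-1
R6=(-1)+8=7
R3=10-1=9
CMP R3, 5  (cmp 9,5)
JNZ L0: taken
R6=7-6=1
R6=1+8=9
R3=9-1=8
CMP R3, 5  (cmp 8,5)
JNZ L0: taken
R6=9-6=3
R6=3+8=11
R3=8-1=7
CMP R3, 5  (cmp 7,5)
JNZ L0: taken
R6=11-6=5
R6=5+8=13
R3=7-1=6
After step 25: R6 = 13.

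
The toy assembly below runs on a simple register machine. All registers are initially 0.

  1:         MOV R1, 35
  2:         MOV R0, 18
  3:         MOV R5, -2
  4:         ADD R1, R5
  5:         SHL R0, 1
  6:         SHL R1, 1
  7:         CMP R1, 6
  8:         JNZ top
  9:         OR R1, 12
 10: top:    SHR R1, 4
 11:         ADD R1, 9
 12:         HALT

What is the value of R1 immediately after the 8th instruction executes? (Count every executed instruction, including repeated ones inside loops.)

after MOV R1, 35: R1=35
after MOV R0, 18: R0=18
after MOV R5, -2: R5=-2
after ADD R1, R5: R1=35+(-2)=33
after SHL R0, 1: R0=18<<1=36
after SHL R1, 1: R1=33<<1=66
CMP R1, 6  (cmp 66,6)
JNZ top: taken
After step 8: R1 = 66.

66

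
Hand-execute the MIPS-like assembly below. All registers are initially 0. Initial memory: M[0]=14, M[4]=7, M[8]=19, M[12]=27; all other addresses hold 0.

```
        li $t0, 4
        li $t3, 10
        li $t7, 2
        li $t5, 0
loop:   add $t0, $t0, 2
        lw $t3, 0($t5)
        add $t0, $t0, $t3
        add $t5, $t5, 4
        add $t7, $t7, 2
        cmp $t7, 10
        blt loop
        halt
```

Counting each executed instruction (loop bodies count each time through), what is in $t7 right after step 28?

after li $t0, 4: $t0=4
after li $t3, 10: $t3=10
after li $t7, 2: $t7=2
after li $t5, 0: $t5=0
after add $t0, $t0, 2: $t0=4+2=6
after lw $t3, 0($t5): $t3=M[0]=14
after add $t0, $t0, $t3: $t0=6+14=20
after add $t5, $t5, 4: $t5=0+4=4
after add $t7, $t7, 2: $t7=2+2=4
cmp $t7, 10  (cmp 4,10)
blt loop: taken
after add $t0, $t0, 2: $t0=20+2=22
after lw $t3, 0($t5): $t3=M[4]=7
after add $t0, $t0, $t3: $t0=22+7=29
after add $t5, $t5, 4: $t5=4+4=8
after add $t7, $t7, 2: $t7=4+2=6
cmp $t7, 10  (cmp 6,10)
blt loop: taken
after add $t0, $t0, 2: $t0=29+2=31
after lw $t3, 0($t5): $t3=M[8]=19
after add $t0, $t0, $t3: $t0=31+19=50
after add $t5, $t5, 4: $t5=8+4=12
after add $t7, $t7, 2: $t7=6+2=8
cmp $t7, 10  (cmp 8,10)
blt loop: taken
after add $t0, $t0, 2: $t0=50+2=52
after lw $t3, 0($t5): $t3=M[12]=27
after add $t0, $t0, $t3: $t0=52+27=79
After step 28: $t7 = 8.

8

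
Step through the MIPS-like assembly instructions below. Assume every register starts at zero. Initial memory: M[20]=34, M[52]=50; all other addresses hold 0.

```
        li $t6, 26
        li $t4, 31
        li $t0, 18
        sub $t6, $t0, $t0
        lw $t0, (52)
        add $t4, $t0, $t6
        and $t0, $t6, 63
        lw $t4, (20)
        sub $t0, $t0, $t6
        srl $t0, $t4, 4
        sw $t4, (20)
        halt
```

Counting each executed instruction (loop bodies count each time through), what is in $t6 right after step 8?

after li $t6, 26: $t6=26
after li $t4, 31: $t4=31
after li $t0, 18: $t0=18
after sub $t6, $t0, $t0: $t6=18-18=0
after lw $t0, (52): $t0=M[52]=50
after add $t4, $t0, $t6: $t4=50+0=50
after and $t0, $t6, 63: $t0=0&63=0
after lw $t4, (20): $t4=M[20]=34
After step 8: $t6 = 0.

0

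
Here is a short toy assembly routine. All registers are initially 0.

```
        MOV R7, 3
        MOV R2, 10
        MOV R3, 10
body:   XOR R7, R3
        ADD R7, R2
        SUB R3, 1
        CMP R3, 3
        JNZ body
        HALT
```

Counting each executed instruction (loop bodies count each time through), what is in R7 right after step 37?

after MOV R7, 3: R7=3
after MOV R2, 10: R2=10
after MOV R3, 10: R3=10
after XOR R7, R3: R7=3^10=9
after ADD R7, R2: R7=9+10=19
after SUB R3, 1: R3=10-1=9
CMP R3, 3  (cmp 9,3)
JNZ body: taken
after XOR R7, R3: R7=19^9=26
after ADD R7, R2: R7=26+10=36
after SUB R3, 1: R3=9-1=8
CMP R3, 3  (cmp 8,3)
JNZ body: taken
after XOR R7, R3: R7=36^8=44
after ADD R7, R2: R7=44+10=54
after SUB R3, 1: R3=8-1=7
CMP R3, 3  (cmp 7,3)
JNZ body: taken
after XOR R7, R3: R7=54^7=49
after ADD R7, R2: R7=49+10=59
after SUB R3, 1: R3=7-1=6
CMP R3, 3  (cmp 6,3)
JNZ body: taken
after XOR R7, R3: R7=59^6=61
after ADD R7, R2: R7=61+10=71
after SUB R3, 1: R3=6-1=5
CMP R3, 3  (cmp 5,3)
JNZ body: taken
after XOR R7, R3: R7=71^5=66
after ADD R7, R2: R7=66+10=76
after SUB R3, 1: R3=5-1=4
CMP R3, 3  (cmp 4,3)
JNZ body: taken
after XOR R7, R3: R7=76^4=72
after ADD R7, R2: R7=72+10=82
after SUB R3, 1: R3=4-1=3
CMP R3, 3  (cmp 3,3)
After step 37: R7 = 82.

82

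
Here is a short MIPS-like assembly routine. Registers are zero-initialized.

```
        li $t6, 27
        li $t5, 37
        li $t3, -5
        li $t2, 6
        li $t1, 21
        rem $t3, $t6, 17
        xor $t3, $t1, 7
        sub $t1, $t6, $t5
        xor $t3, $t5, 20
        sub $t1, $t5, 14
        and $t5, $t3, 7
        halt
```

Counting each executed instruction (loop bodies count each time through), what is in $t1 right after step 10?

li $t6, 27 → $t6=27
li $t5, 37 → $t5=37
li $t3, -5 → $t3=-5
li $t2, 6 → $t2=6
li $t1, 21 → $t1=21
rem $t3, $t6, 17 → $t3=27%17=10
xor $t3, $t1, 7 → $t3=21^7=18
sub $t1, $t6, $t5 → $t1=27-37=-10
xor $t3, $t5, 20 → $t3=37^20=49
sub $t1, $t5, 14 → $t1=37-14=23
After step 10: $t1 = 23.

23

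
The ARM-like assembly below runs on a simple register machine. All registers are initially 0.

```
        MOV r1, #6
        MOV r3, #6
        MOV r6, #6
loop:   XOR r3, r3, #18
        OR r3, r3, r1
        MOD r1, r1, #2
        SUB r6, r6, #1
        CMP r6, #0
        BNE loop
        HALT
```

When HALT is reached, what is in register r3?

r1=6
r3=6
r6=6
r3=6^18=20
r3=20|6=22
r1=6%2=0
r6=6-1=5
CMP r6, #0  (cmp 5,0)
BNE loop: taken
r3=22^18=4
r3=4|0=4
r1=0%2=0
r6=5-1=4
CMP r6, #0  (cmp 4,0)
BNE loop: taken
r3=4^18=22
r3=22|0=22
r1=0%2=0
r6=4-1=3
CMP r6, #0  (cmp 3,0)
BNE loop: taken
r3=22^18=4
r3=4|0=4
r1=0%2=0
r6=3-1=2
CMP r6, #0  (cmp 2,0)
BNE loop: taken
r3=4^18=22
r3=22|0=22
r1=0%2=0
r6=2-1=1
CMP r6, #0  (cmp 1,0)
BNE loop: taken
r3=22^18=4
r3=4|0=4
r1=0%2=0
r6=1-1=0
CMP r6, #0  (cmp 0,0)
BNE loop: not taken
halt.

4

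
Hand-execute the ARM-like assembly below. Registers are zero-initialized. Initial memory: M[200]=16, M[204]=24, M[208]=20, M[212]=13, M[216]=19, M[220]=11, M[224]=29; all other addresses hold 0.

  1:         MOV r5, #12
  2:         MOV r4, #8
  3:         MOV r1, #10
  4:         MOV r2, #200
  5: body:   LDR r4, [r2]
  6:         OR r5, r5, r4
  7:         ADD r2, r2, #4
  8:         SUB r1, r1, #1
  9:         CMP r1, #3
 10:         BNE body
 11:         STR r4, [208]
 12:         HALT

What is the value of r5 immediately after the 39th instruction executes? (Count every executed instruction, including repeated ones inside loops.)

31

after MOV r5, #12: r5=12
after MOV r4, #8: r4=8
after MOV r1, #10: r1=10
after MOV r2, #200: r2=200
after LDR r4, [r2]: r4=M[200]=16
after OR r5, r5, r4: r5=12|16=28
after ADD r2, r2, #4: r2=200+4=204
after SUB r1, r1, #1: r1=10-1=9
CMP r1, #3  (cmp 9,3)
BNE body: taken
after LDR r4, [r2]: r4=M[204]=24
after OR r5, r5, r4: r5=28|24=28
after ADD r2, r2, #4: r2=204+4=208
after SUB r1, r1, #1: r1=9-1=8
CMP r1, #3  (cmp 8,3)
BNE body: taken
after LDR r4, [r2]: r4=M[208]=20
after OR r5, r5, r4: r5=28|20=28
after ADD r2, r2, #4: r2=208+4=212
after SUB r1, r1, #1: r1=8-1=7
CMP r1, #3  (cmp 7,3)
BNE body: taken
after LDR r4, [r2]: r4=M[212]=13
after OR r5, r5, r4: r5=28|13=29
after ADD r2, r2, #4: r2=212+4=216
after SUB r1, r1, #1: r1=7-1=6
CMP r1, #3  (cmp 6,3)
BNE body: taken
after LDR r4, [r2]: r4=M[216]=19
after OR r5, r5, r4: r5=29|19=31
after ADD r2, r2, #4: r2=216+4=220
after SUB r1, r1, #1: r1=6-1=5
CMP r1, #3  (cmp 5,3)
BNE body: taken
after LDR r4, [r2]: r4=M[220]=11
after OR r5, r5, r4: r5=31|11=31
after ADD r2, r2, #4: r2=220+4=224
after SUB r1, r1, #1: r1=5-1=4
CMP r1, #3  (cmp 4,3)
After step 39: r5 = 31.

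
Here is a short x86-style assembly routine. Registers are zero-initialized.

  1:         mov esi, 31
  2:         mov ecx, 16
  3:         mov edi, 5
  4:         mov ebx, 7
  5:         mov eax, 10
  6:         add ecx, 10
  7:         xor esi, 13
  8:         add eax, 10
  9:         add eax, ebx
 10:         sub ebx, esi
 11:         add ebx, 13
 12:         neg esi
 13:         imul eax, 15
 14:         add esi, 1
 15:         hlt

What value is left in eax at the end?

405

after mov esi, 31: esi=31
after mov ecx, 16: ecx=16
after mov edi, 5: edi=5
after mov ebx, 7: ebx=7
after mov eax, 10: eax=10
after add ecx, 10: ecx=16+10=26
after xor esi, 13: esi=31^13=18
after add eax, 10: eax=10+10=20
after add eax, ebx: eax=20+7=27
after sub ebx, esi: ebx=7-18=-11
after add ebx, 13: ebx=(-11)+13=2
after neg esi: esi=-(18)=-18
after imul eax, 15: eax=27*15=405
after add esi, 1: esi=(-18)+1=-17
halt.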